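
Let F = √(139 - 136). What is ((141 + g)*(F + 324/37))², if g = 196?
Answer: 12388447227/1369 + 73592712*√3/37 ≈ 1.2494e+7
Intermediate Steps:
F = √3 ≈ 1.7320
((141 + g)*(F + 324/37))² = ((141 + 196)*(√3 + 324/37))² = (337*(√3 + 324*(1/37)))² = (337*(√3 + 324/37))² = (337*(324/37 + √3))² = (109188/37 + 337*√3)²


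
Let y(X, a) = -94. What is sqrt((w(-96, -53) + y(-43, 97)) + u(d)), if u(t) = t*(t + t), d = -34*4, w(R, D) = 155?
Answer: 3*sqrt(4117) ≈ 192.49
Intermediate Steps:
d = -136
u(t) = 2*t**2 (u(t) = t*(2*t) = 2*t**2)
sqrt((w(-96, -53) + y(-43, 97)) + u(d)) = sqrt((155 - 94) + 2*(-136)**2) = sqrt(61 + 2*18496) = sqrt(61 + 36992) = sqrt(37053) = 3*sqrt(4117)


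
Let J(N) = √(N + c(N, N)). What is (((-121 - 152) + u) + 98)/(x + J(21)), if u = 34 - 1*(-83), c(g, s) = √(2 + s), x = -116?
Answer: 58/(116 - √(21 + √23)) ≈ 0.52289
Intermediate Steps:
J(N) = √(N + √(2 + N))
u = 117 (u = 34 + 83 = 117)
(((-121 - 152) + u) + 98)/(x + J(21)) = (((-121 - 152) + 117) + 98)/(-116 + √(21 + √(2 + 21))) = ((-273 + 117) + 98)/(-116 + √(21 + √23)) = (-156 + 98)/(-116 + √(21 + √23)) = -58/(-116 + √(21 + √23))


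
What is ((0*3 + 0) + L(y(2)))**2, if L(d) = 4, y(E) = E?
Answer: 16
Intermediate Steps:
((0*3 + 0) + L(y(2)))**2 = ((0*3 + 0) + 4)**2 = ((0 + 0) + 4)**2 = (0 + 4)**2 = 4**2 = 16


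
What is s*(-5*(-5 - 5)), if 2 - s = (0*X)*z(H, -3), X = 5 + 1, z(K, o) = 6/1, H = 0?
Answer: 100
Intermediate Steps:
z(K, o) = 6 (z(K, o) = 6*1 = 6)
X = 6
s = 2 (s = 2 - 0*6*6 = 2 - 0*6 = 2 - 1*0 = 2 + 0 = 2)
s*(-5*(-5 - 5)) = 2*(-5*(-5 - 5)) = 2*(-5*(-10)) = 2*50 = 100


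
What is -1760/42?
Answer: -880/21 ≈ -41.905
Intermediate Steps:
-1760/42 = -80*11/21 = -880/21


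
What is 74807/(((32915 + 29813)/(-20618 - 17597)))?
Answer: -2858749505/62728 ≈ -45574.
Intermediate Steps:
74807/(((32915 + 29813)/(-20618 - 17597))) = 74807/((62728/(-38215))) = 74807/((62728*(-1/38215))) = 74807/(-62728/38215) = 74807*(-38215/62728) = -2858749505/62728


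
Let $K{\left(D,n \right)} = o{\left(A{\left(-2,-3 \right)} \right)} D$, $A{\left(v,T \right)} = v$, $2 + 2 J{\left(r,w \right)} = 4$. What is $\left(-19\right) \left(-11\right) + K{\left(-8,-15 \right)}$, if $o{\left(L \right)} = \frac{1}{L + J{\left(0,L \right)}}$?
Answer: $217$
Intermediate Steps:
$J{\left(r,w \right)} = 1$ ($J{\left(r,w \right)} = -1 + \frac{1}{2} \cdot 4 = -1 + 2 = 1$)
$o{\left(L \right)} = \frac{1}{1 + L}$ ($o{\left(L \right)} = \frac{1}{L + 1} = \frac{1}{1 + L}$)
$K{\left(D,n \right)} = - D$ ($K{\left(D,n \right)} = \frac{D}{1 - 2} = \frac{D}{-1} = - D$)
$\left(-19\right) \left(-11\right) + K{\left(-8,-15 \right)} = \left(-19\right) \left(-11\right) - -8 = 209 + 8 = 217$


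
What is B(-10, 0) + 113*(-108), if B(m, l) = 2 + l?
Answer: -12202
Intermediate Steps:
B(-10, 0) + 113*(-108) = (2 + 0) + 113*(-108) = 2 - 12204 = -12202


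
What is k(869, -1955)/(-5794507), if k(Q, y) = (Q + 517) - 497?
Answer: -889/5794507 ≈ -0.00015342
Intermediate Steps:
k(Q, y) = 20 + Q (k(Q, y) = (517 + Q) - 497 = 20 + Q)
k(869, -1955)/(-5794507) = (20 + 869)/(-5794507) = 889*(-1/5794507) = -889/5794507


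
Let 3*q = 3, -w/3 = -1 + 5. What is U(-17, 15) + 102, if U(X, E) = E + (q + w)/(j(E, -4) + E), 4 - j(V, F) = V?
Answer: 457/4 ≈ 114.25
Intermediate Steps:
j(V, F) = 4 - V
w = -12 (w = -3*(-1 + 5) = -3*4 = -12)
q = 1 (q = (1/3)*3 = 1)
U(X, E) = -11/4 + E (U(X, E) = E + (1 - 12)/((4 - E) + E) = E - 11/4 = -11/4 + E)
U(-17, 15) + 102 = (-11/4 + 15) + 102 = 49/4 + 102 = 457/4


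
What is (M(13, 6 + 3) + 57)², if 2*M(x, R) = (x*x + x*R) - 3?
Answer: 157609/4 ≈ 39402.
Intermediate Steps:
M(x, R) = -3/2 + x²/2 + R*x/2 (M(x, R) = ((x*x + x*R) - 3)/2 = ((x² + R*x) - 3)/2 = (-3 + x² + R*x)/2 = -3/2 + x²/2 + R*x/2)
(M(13, 6 + 3) + 57)² = ((-3/2 + (½)*13² + (½)*(6 + 3)*13) + 57)² = ((-3/2 + (½)*169 + (½)*9*13) + 57)² = ((-3/2 + 169/2 + 117/2) + 57)² = (283/2 + 57)² = (397/2)² = 157609/4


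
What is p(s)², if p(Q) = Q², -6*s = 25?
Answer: 390625/1296 ≈ 301.41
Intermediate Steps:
s = -25/6 (s = -⅙*25 = -25/6 ≈ -4.1667)
p(s)² = ((-25/6)²)² = (625/36)² = 390625/1296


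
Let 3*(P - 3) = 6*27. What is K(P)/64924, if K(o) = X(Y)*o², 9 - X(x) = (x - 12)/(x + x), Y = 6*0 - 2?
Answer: 35739/129848 ≈ 0.27524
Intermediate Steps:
P = 57 (P = 3 + (6*27)/3 = 3 + (⅓)*162 = 3 + 54 = 57)
Y = -2 (Y = 0 - 2 = -2)
X(x) = 9 - (-12 + x)/(2*x) (X(x) = 9 - (x - 12)/(x + x) = 9 - (-12 + x)/(2*x))
K(o) = 11*o²/2 (K(o) = (17/2 + 6/(-2))*o² = (17/2 + 6*(-½))*o² = (17/2 - 3)*o² = 11*o²/2)
K(P)/64924 = ((11/2)*57²)/64924 = ((11/2)*3249)*(1/64924) = (35739/2)*(1/64924) = 35739/129848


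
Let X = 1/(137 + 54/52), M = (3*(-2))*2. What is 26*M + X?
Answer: -1119742/3589 ≈ -311.99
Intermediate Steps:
M = -12 (M = -6*2 = -12)
X = 26/3589 (X = 1/(137 + 54*(1/52)) = 1/(137 + 27/26) = 1/(3589/26) = 26/3589 ≈ 0.0072444)
26*M + X = 26*(-12) + 26/3589 = -312 + 26/3589 = -1119742/3589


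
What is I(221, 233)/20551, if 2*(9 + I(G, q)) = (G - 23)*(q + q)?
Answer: 46125/20551 ≈ 2.2444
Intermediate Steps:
I(G, q) = -9 + q*(-23 + G) (I(G, q) = -9 + ((G - 23)*(q + q))/2 = -9 + ((-23 + G)*(2*q))/2 = -9 + (2*q*(-23 + G))/2 = -9 + q*(-23 + G))
I(221, 233)/20551 = (-9 - 23*233 + 221*233)/20551 = (-9 - 5359 + 51493)*(1/20551) = 46125*(1/20551) = 46125/20551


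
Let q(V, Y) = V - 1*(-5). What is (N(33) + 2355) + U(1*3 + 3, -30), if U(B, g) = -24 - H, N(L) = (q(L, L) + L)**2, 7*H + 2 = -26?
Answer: 7376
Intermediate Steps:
q(V, Y) = 5 + V (q(V, Y) = V + 5 = 5 + V)
H = -4 (H = -2/7 + (1/7)*(-26) = -2/7 - 26/7 = -4)
N(L) = (5 + 2*L)**2 (N(L) = ((5 + L) + L)**2 = (5 + 2*L)**2)
U(B, g) = -20 (U(B, g) = -24 - 1*(-4) = -24 + 4 = -20)
(N(33) + 2355) + U(1*3 + 3, -30) = ((5 + 2*33)**2 + 2355) - 20 = ((5 + 66)**2 + 2355) - 20 = (71**2 + 2355) - 20 = (5041 + 2355) - 20 = 7396 - 20 = 7376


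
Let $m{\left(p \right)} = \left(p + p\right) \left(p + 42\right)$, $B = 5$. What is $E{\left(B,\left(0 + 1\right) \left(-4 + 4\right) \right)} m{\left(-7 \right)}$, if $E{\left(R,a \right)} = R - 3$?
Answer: $-980$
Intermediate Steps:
$E{\left(R,a \right)} = -3 + R$
$m{\left(p \right)} = 2 p \left(42 + p\right)$
$E{\left(B,\left(0 + 1\right) \left(-4 + 4\right) \right)} m{\left(-7 \right)} = \left(-3 + 5\right) 2 \left(-7\right) \left(42 - 7\right) = 2 \cdot 2 \left(-7\right) 35 = 2 \left(-490\right) = -980$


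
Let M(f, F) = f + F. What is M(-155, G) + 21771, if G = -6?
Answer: 21610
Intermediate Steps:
M(f, F) = F + f
M(-155, G) + 21771 = (-6 - 155) + 21771 = -161 + 21771 = 21610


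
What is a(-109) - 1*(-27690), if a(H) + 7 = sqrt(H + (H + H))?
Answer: 27683 + I*sqrt(327) ≈ 27683.0 + 18.083*I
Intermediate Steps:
a(H) = -7 + sqrt(3)*sqrt(H) (a(H) = -7 + sqrt(H + (H + H)) = -7 + sqrt(H + 2*H) = -7 + sqrt(3*H) = -7 + sqrt(3)*sqrt(H))
a(-109) - 1*(-27690) = (-7 + sqrt(3)*sqrt(-109)) - 1*(-27690) = (-7 + sqrt(3)*(I*sqrt(109))) + 27690 = (-7 + I*sqrt(327)) + 27690 = 27683 + I*sqrt(327)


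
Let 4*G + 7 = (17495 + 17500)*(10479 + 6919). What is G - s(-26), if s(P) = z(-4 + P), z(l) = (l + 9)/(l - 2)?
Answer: 4870744003/32 ≈ 1.5221e+8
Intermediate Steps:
z(l) = (9 + l)/(-2 + l)
s(P) = (5 + P)/(-6 + P) (s(P) = (9 + (-4 + P))/(-2 + (-4 + P)) = (5 + P)/(-6 + P))
G = 608843003/4 (G = -7/4 + ((17495 + 17500)*(10479 + 6919))/4 = -7/4 + (34995*17398)/4 = -7/4 + (1/4)*608843010 = -7/4 + 304421505/2 = 608843003/4 ≈ 1.5221e+8)
G - s(-26) = 608843003/4 - (5 - 26)/(-6 - 26) = 608843003/4 - (-21)/(-32) = 608843003/4 - (-1)*(-21)/32 = 608843003/4 - 1*21/32 = 608843003/4 - 21/32 = 4870744003/32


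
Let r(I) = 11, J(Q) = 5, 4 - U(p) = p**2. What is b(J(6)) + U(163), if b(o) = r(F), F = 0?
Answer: -26554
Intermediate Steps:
U(p) = 4 - p**2
b(o) = 11
b(J(6)) + U(163) = 11 + (4 - 1*163**2) = 11 + (4 - 1*26569) = 11 + (4 - 26569) = 11 - 26565 = -26554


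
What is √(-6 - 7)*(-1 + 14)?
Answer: 13*I*√13 ≈ 46.872*I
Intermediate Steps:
√(-6 - 7)*(-1 + 14) = √(-13)*13 = (I*√13)*13 = 13*I*√13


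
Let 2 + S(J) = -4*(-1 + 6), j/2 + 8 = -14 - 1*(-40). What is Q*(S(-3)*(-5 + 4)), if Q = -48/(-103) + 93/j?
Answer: 41459/618 ≈ 67.086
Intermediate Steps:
j = 36 (j = -16 + 2*(-14 - 1*(-40)) = -16 + 2*(-14 + 40) = -16 + 2*26 = -16 + 52 = 36)
S(J) = -22 (S(J) = -2 - 4*(-1 + 6) = -2 - 4*5 = -2 - 20 = -22)
Q = 3769/1236 (Q = -48/(-103) + 93/36 = -48*(-1/103) + 93*(1/36) = 48/103 + 31/12 = 3769/1236 ≈ 3.0494)
Q*(S(-3)*(-5 + 4)) = 3769*(-22*(-5 + 4))/1236 = 3769*(-22*(-1))/1236 = (3769/1236)*22 = 41459/618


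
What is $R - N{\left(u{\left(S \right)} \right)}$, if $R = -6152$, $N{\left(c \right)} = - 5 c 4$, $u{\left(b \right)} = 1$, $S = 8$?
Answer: $-6132$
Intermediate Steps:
$N{\left(c \right)} = - 20 c$
$R - N{\left(u{\left(S \right)} \right)} = -6152 - \left(-20\right) 1 = -6152 - -20 = -6152 + 20 = -6132$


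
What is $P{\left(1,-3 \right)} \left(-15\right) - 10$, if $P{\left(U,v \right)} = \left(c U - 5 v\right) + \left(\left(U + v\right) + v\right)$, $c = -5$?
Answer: $-85$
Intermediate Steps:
$P{\left(U,v \right)} = - 4 U - 3 v$ ($P{\left(U,v \right)} = \left(- 5 U - 5 v\right) + \left(\left(U + v\right) + v\right) = \left(- 5 U - 5 v\right) + \left(U + 2 v\right) = - 4 U - 3 v$)
$P{\left(1,-3 \right)} \left(-15\right) - 10 = \left(\left(-4\right) 1 - -9\right) \left(-15\right) - 10 = \left(-4 + 9\right) \left(-15\right) - 10 = 5 \left(-15\right) - 10 = -75 - 10 = -85$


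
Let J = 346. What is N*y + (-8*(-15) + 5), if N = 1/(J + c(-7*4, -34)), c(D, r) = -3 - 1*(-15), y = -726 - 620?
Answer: 21702/179 ≈ 121.24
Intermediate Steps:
y = -1346
c(D, r) = 12 (c(D, r) = -3 + 15 = 12)
N = 1/358 (N = 1/(346 + 12) = 1/358 ≈ 0.0027933)
N*y + (-8*(-15) + 5) = (1/358)*(-1346) + (-8*(-15) + 5) = -673/179 + (120 + 5) = -673/179 + 125 = 21702/179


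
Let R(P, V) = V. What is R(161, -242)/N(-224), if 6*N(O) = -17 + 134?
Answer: -484/39 ≈ -12.410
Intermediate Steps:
N(O) = 39/2 (N(O) = (-17 + 134)/6 = (1/6)*117 = 39/2)
R(161, -242)/N(-224) = -242/39/2 = -242*2/39 = -484/39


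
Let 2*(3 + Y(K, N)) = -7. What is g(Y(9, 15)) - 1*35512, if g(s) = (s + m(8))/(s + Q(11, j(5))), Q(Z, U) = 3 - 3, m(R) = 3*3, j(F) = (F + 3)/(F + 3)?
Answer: -461661/13 ≈ -35512.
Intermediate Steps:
j(F) = 1 (j(F) = (3 + F)/(3 + F) = 1)
m(R) = 9
Y(K, N) = -13/2 (Y(K, N) = -3 + (½)*(-7) = -3 - 7/2 = -13/2)
Q(Z, U) = 0
g(s) = (9 + s)/s (g(s) = (s + 9)/(s + 0) = (9 + s)/s)
g(Y(9, 15)) - 1*35512 = (9 - 13/2)/(-13/2) - 1*35512 = -2/13*5/2 - 35512 = -5/13 - 35512 = -461661/13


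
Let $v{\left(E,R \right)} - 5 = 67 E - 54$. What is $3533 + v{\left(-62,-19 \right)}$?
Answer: $-670$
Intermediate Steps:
$v{\left(E,R \right)} = -49 + 67 E$ ($v{\left(E,R \right)} = 5 + \left(67 E - 54\right) = 5 + \left(-54 + 67 E\right) = -49 + 67 E$)
$3533 + v{\left(-62,-19 \right)} = 3533 + \left(-49 + 67 \left(-62\right)\right) = 3533 - 4203 = -670$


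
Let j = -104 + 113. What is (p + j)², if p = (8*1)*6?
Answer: 3249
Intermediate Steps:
p = 48 (p = 8*6 = 48)
j = 9
(p + j)² = (48 + 9)² = 57² = 3249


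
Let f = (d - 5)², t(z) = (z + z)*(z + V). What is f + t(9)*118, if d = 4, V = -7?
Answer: 4249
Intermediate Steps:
t(z) = 2*z*(-7 + z) (t(z) = (z + z)*(z - 7) = (2*z)*(-7 + z) = 2*z*(-7 + z))
f = 1 (f = (4 - 5)² = (-1)² = 1)
f + t(9)*118 = 1 + (2*9*(-7 + 9))*118 = 1 + (2*9*2)*118 = 1 + 36*118 = 1 + 4248 = 4249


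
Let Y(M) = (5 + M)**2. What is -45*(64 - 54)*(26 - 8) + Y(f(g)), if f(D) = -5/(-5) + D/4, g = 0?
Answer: -8064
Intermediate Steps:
f(D) = 1 + D/4 (f(D) = -5*(-1/5) + D*(1/4) = 1 + D/4)
-45*(64 - 54)*(26 - 8) + Y(f(g)) = -45*(64 - 54)*(26 - 8) + (5 + (1 + (1/4)*0))**2 = -450*18 + (5 + (1 + 0))**2 = -45*180 + (5 + 1)**2 = -8100 + 6**2 = -8100 + 36 = -8064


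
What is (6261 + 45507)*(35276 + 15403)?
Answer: 2623550472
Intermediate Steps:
(6261 + 45507)*(35276 + 15403) = 51768*50679 = 2623550472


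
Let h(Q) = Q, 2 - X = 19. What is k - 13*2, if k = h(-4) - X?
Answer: -13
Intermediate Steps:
X = -17 (X = 2 - 1*19 = 2 - 19 = -17)
k = 13 (k = -4 - 1*(-17) = -4 + 17 = 13)
k - 13*2 = 13 - 13*2 = 13 - 26 = -13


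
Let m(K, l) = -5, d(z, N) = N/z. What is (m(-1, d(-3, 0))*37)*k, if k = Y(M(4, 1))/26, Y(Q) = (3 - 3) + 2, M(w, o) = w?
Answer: -185/13 ≈ -14.231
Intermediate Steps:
Y(Q) = 2 (Y(Q) = 0 + 2 = 2)
k = 1/13 (k = 2/26 = 2*(1/26) = 1/13 ≈ 0.076923)
(m(-1, d(-3, 0))*37)*k = -5*37*(1/13) = -185*1/13 = -185/13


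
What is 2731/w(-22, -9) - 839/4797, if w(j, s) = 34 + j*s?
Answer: 12905959/1112904 ≈ 11.597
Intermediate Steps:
2731/w(-22, -9) - 839/4797 = 2731/(34 - 22*(-9)) - 839/4797 = 2731/(34 + 198) - 839*1/4797 = 2731/232 - 839/4797 = 12905959/1112904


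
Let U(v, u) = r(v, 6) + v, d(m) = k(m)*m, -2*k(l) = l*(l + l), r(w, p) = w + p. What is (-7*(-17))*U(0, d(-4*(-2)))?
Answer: 714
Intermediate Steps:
r(w, p) = p + w
k(l) = -l**2 (k(l) = -l*(l + l)/2 = -l*2*l/2 = -l**2)
d(m) = -m**3 (d(m) = (-m**2)*m = -m**3)
U(v, u) = 6 + 2*v (U(v, u) = (6 + v) + v = 6 + 2*v)
(-7*(-17))*U(0, d(-4*(-2))) = (-7*(-17))*(6 + 2*0) = 119*(6 + 0) = 119*6 = 714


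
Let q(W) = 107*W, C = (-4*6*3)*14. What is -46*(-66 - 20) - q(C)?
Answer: 111812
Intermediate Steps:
C = -1008 (C = -24*3*14 = -72*14 = -1008)
-46*(-66 - 20) - q(C) = -46*(-66 - 20) - 107*(-1008) = -46*(-86) - 1*(-107856) = 3956 + 107856 = 111812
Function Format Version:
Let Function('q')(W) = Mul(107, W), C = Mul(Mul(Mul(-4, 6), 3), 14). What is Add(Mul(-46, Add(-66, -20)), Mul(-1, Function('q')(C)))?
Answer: 111812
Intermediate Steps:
C = -1008 (C = Mul(Mul(-24, 3), 14) = Mul(-72, 14) = -1008)
Add(Mul(-46, Add(-66, -20)), Mul(-1, Function('q')(C))) = Add(Mul(-46, Add(-66, -20)), Mul(-1, Mul(107, -1008))) = Add(Mul(-46, -86), Mul(-1, -107856)) = Add(3956, 107856) = 111812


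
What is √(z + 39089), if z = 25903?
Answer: 4*√4062 ≈ 254.94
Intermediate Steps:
√(z + 39089) = √(25903 + 39089) = √64992 = 4*√4062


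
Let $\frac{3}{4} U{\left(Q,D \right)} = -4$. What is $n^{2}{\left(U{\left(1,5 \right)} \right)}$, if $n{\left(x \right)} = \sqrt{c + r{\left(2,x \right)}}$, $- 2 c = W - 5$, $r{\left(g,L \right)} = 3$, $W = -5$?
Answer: $8$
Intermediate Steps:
$c = 5$ ($c = - \frac{-5 - 5}{2} = \left(- \frac{1}{2}\right) \left(-10\right) = 5$)
$U{\left(Q,D \right)} = - \frac{16}{3}$ ($U{\left(Q,D \right)} = \frac{4}{3} \left(-4\right) = - \frac{16}{3}$)
$n{\left(x \right)} = 2 \sqrt{2}$ ($n{\left(x \right)} = \sqrt{5 + 3} = \sqrt{8} = 2 \sqrt{2}$)
$n^{2}{\left(U{\left(1,5 \right)} \right)} = \left(2 \sqrt{2}\right)^{2} = 8$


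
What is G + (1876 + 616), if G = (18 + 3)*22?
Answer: 2954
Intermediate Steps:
G = 462 (G = 21*22 = 462)
G + (1876 + 616) = 462 + (1876 + 616) = 462 + 2492 = 2954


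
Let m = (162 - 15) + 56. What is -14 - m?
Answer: -217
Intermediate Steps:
m = 203 (m = 147 + 56 = 203)
-14 - m = -14 - 1*203 = -14 - 203 = -217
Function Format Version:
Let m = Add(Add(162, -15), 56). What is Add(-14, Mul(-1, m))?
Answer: -217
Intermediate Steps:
m = 203 (m = Add(147, 56) = 203)
Add(-14, Mul(-1, m)) = Add(-14, Mul(-1, 203)) = Add(-14, -203) = -217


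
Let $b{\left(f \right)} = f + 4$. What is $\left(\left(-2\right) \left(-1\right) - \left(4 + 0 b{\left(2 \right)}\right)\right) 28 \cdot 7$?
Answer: $-392$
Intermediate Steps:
$b{\left(f \right)} = 4 + f$
$\left(\left(-2\right) \left(-1\right) - \left(4 + 0 b{\left(2 \right)}\right)\right) 28 \cdot 7 = \left(\left(-2\right) \left(-1\right) - \left(4 + 0 \left(4 + 2\right)\right)\right) 28 \cdot 7 = \left(2 + \left(-4 + 0 \cdot 6\right)\right) 28 \cdot 7 = \left(2 + \left(-4 + 0\right)\right) 28 \cdot 7 = \left(2 - 4\right) 28 \cdot 7 = \left(-2\right) 28 \cdot 7 = \left(-56\right) 7 = -392$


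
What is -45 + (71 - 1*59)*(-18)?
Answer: -261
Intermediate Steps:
-45 + (71 - 1*59)*(-18) = -45 + (71 - 59)*(-18) = -45 + 12*(-18) = -45 - 216 = -261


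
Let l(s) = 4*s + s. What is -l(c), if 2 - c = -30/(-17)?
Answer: -20/17 ≈ -1.1765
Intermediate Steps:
c = 4/17 (c = 2 - (-30)/(-17) = 2 - (-30)*(-1)/17 = 2 - 1*30/17 = 2 - 30/17 = 4/17 ≈ 0.23529)
l(s) = 5*s
-l(c) = -5*4/17 = -1*20/17 = -20/17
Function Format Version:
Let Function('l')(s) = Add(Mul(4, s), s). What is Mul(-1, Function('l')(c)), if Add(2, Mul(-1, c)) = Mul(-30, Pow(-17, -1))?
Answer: Rational(-20, 17) ≈ -1.1765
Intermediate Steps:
c = Rational(4, 17) (c = Add(2, Mul(-1, Mul(-30, Pow(-17, -1)))) = Add(2, Mul(-1, Mul(-30, Rational(-1, 17)))) = Add(2, Mul(-1, Rational(30, 17))) = Add(2, Rational(-30, 17)) = Rational(4, 17) ≈ 0.23529)
Function('l')(s) = Mul(5, s)
Mul(-1, Function('l')(c)) = Mul(-1, Mul(5, Rational(4, 17))) = Mul(-1, Rational(20, 17)) = Rational(-20, 17)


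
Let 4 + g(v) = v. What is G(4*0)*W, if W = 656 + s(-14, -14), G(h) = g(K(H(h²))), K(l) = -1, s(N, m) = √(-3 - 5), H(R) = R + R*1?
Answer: -3280 - 10*I*√2 ≈ -3280.0 - 14.142*I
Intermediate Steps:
H(R) = 2*R (H(R) = R + R = 2*R)
s(N, m) = 2*I*√2 (s(N, m) = √(-8) = 2*I*√2)
g(v) = -4 + v
G(h) = -5 (G(h) = -4 - 1 = -5)
W = 656 + 2*I*√2 ≈ 656.0 + 2.8284*I
G(4*0)*W = -5*(656 + 2*I*√2) = -3280 - 10*I*√2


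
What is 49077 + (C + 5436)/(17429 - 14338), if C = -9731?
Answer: 151692712/3091 ≈ 49076.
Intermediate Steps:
49077 + (C + 5436)/(17429 - 14338) = 49077 + (-9731 + 5436)/(17429 - 14338) = 49077 - 4295/3091 = 151692712/3091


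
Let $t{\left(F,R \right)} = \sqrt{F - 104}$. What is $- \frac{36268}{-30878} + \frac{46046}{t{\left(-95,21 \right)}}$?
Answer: $\frac{18134}{15439} - \frac{46046 i \sqrt{199}}{199} \approx 1.1746 - 3264.1 i$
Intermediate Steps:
$t{\left(F,R \right)} = \sqrt{-104 + F}$
$- \frac{36268}{-30878} + \frac{46046}{t{\left(-95,21 \right)}} = - \frac{36268}{-30878} + \frac{46046}{\sqrt{-104 - 95}} = \left(-36268\right) \left(- \frac{1}{30878}\right) + \frac{46046}{\sqrt{-199}} = \frac{18134}{15439} + \frac{46046}{i \sqrt{199}} = \frac{18134}{15439} + 46046 \left(- \frac{i \sqrt{199}}{199}\right) = \frac{18134}{15439} - \frac{46046 i \sqrt{199}}{199}$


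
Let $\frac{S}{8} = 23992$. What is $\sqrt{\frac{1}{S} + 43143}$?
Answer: $\frac{\sqrt{24833803852151}}{23992} \approx 207.71$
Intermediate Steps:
$S = 191936$ ($S = 8 \cdot 23992 = 191936$)
$\sqrt{\frac{1}{S} + 43143} = \sqrt{\frac{1}{191936} + 43143} = \sqrt{\frac{8280694849}{191936}} = \frac{\sqrt{24833803852151}}{23992}$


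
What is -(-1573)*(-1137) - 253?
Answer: -1788754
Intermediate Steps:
-(-1573)*(-1137) - 253 = -1573*1137 - 253 = -1788501 - 253 = -1788754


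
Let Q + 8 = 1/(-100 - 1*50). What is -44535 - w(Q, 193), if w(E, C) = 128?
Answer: -44663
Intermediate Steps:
Q = -1201/150 (Q = -8 + 1/(-100 - 1*50) = -8 + 1/(-100 - 50) = -8 + 1/(-150) = -8 - 1/150 = -1201/150 ≈ -8.0067)
-44535 - w(Q, 193) = -44535 - 1*128 = -44535 - 128 = -44663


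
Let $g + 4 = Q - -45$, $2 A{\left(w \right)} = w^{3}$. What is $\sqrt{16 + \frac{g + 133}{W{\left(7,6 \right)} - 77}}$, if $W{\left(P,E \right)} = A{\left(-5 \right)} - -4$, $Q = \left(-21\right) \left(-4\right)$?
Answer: $\frac{2 \sqrt{258805}}{271} \approx 3.7545$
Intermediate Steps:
$A{\left(w \right)} = \frac{w^{3}}{2}$
$Q = 84$
$g = 125$ ($g = -4 + \left(84 - -45\right) = -4 + \left(84 + 45\right) = -4 + 129 = 125$)
$W{\left(P,E \right)} = - \frac{117}{2}$ ($W{\left(P,E \right)} = \frac{\left(-5\right)^{3}}{2} - -4 = \frac{1}{2} \left(-125\right) + 4 = - \frac{125}{2} + 4 = - \frac{117}{2}$)
$\sqrt{16 + \frac{g + 133}{W{\left(7,6 \right)} - 77}} = \sqrt{16 + \frac{125 + 133}{- \frac{117}{2} - 77}} = \sqrt{16 + \frac{258}{- \frac{271}{2}}} = \sqrt{16 + 258 \left(- \frac{2}{271}\right)} = \sqrt{16 - \frac{516}{271}} = \sqrt{\frac{3820}{271}} = \frac{2 \sqrt{258805}}{271}$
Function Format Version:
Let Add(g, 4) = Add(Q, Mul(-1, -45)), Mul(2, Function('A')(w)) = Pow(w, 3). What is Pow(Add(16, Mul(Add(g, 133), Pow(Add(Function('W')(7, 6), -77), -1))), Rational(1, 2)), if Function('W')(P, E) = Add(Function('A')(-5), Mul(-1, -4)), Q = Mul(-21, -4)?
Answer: Mul(Rational(2, 271), Pow(258805, Rational(1, 2))) ≈ 3.7545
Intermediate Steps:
Function('A')(w) = Mul(Rational(1, 2), Pow(w, 3))
Q = 84
g = 125 (g = Add(-4, Add(84, Mul(-1, -45))) = Add(-4, Add(84, 45)) = Add(-4, 129) = 125)
Function('W')(P, E) = Rational(-117, 2) (Function('W')(P, E) = Add(Mul(Rational(1, 2), Pow(-5, 3)), Mul(-1, -4)) = Add(Mul(Rational(1, 2), -125), 4) = Add(Rational(-125, 2), 4) = Rational(-117, 2))
Pow(Add(16, Mul(Add(g, 133), Pow(Add(Function('W')(7, 6), -77), -1))), Rational(1, 2)) = Pow(Add(16, Mul(Add(125, 133), Pow(Add(Rational(-117, 2), -77), -1))), Rational(1, 2)) = Pow(Add(16, Mul(258, Pow(Rational(-271, 2), -1))), Rational(1, 2)) = Pow(Add(16, Mul(258, Rational(-2, 271))), Rational(1, 2)) = Pow(Add(16, Rational(-516, 271)), Rational(1, 2)) = Pow(Rational(3820, 271), Rational(1, 2)) = Mul(Rational(2, 271), Pow(258805, Rational(1, 2)))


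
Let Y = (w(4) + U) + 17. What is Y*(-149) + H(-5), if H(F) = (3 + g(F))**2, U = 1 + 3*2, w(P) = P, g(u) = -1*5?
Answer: -4168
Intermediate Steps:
g(u) = -5
U = 7 (U = 1 + 6 = 7)
H(F) = 4 (H(F) = (3 - 5)**2 = (-2)**2 = 4)
Y = 28 (Y = (4 + 7) + 17 = 11 + 17 = 28)
Y*(-149) + H(-5) = 28*(-149) + 4 = -4172 + 4 = -4168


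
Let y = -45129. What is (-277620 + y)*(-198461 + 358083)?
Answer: -51517840878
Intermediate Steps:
(-277620 + y)*(-198461 + 358083) = (-277620 - 45129)*(-198461 + 358083) = -322749*159622 = -51517840878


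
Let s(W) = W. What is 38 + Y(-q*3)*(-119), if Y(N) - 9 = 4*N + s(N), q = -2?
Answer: -4603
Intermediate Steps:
Y(N) = 9 + 5*N (Y(N) = 9 + (4*N + N) = 9 + 5*N)
38 + Y(-q*3)*(-119) = 38 + (9 + 5*(-1*(-2)*3))*(-119) = 38 + (9 + 5*(2*3))*(-119) = 38 + (9 + 5*6)*(-119) = 38 + (9 + 30)*(-119) = 38 + 39*(-119) = 38 - 4641 = -4603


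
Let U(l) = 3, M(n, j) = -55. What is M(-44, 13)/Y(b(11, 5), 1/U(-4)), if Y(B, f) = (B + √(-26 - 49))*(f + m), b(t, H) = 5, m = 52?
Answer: -33/628 + 33*I*√3/628 ≈ -0.052548 + 0.091015*I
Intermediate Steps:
Y(B, f) = (52 + f)*(B + 5*I*√3) (Y(B, f) = (B + √(-26 - 49))*(f + 52) = (B + √(-75))*(52 + f) = (B + 5*I*√3)*(52 + f) = (52 + f)*(B + 5*I*√3))
M(-44, 13)/Y(b(11, 5), 1/U(-4)) = -55/(52*5 + 5/3 + 260*I*√3 + 5*I*√3/3) = -55/(260 + 5*(⅓) + 260*I*√3 + 5*I*(⅓)*√3) = -55/(260 + 5/3 + 260*I*√3 + 5*I*√3/3) = -55/(785/3 + 785*I*√3/3)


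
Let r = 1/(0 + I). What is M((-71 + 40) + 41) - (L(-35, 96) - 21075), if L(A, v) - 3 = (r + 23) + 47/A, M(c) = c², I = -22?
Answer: 16285799/770 ≈ 21150.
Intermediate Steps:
r = -1/22 (r = 1/(0 - 22) = 1/(-22) = -1/22 ≈ -0.045455)
L(A, v) = 571/22 + 47/A (L(A, v) = 3 + ((-1/22 + 23) + 47/A) = 3 + (505/22 + 47/A) = 571/22 + 47/A)
M((-71 + 40) + 41) - (L(-35, 96) - 21075) = ((-71 + 40) + 41)² - ((571/22 + 47/(-35)) - 21075) = (-31 + 41)² - ((571/22 + 47*(-1/35)) - 21075) = 10² - ((571/22 - 47/35) - 21075) = 100 - (18951/770 - 21075) = 100 - 1*(-16208799/770) = 100 + 16208799/770 = 16285799/770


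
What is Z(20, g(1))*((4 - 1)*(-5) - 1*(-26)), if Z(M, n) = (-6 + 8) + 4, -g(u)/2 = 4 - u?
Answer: 66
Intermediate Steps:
g(u) = -8 + 2*u (g(u) = -2*(4 - u) = -8 + 2*u)
Z(M, n) = 6 (Z(M, n) = 2 + 4 = 6)
Z(20, g(1))*((4 - 1)*(-5) - 1*(-26)) = 6*((4 - 1)*(-5) - 1*(-26)) = 6*(3*(-5) + 26) = 6*(-15 + 26) = 6*11 = 66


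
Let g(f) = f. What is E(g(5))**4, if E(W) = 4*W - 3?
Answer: 83521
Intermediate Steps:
E(W) = -3 + 4*W
E(g(5))**4 = (-3 + 4*5)**4 = (-3 + 20)**4 = 17**4 = 83521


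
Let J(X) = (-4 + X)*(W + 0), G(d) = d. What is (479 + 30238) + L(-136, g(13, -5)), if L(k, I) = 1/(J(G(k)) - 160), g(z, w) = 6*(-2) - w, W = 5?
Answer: 26416619/860 ≈ 30717.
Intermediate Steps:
g(z, w) = -12 - w
J(X) = -20 + 5*X (J(X) = (-4 + X)*(5 + 0) = (-4 + X)*5 = -20 + 5*X)
L(k, I) = 1/(-180 + 5*k) (L(k, I) = 1/((-20 + 5*k) - 160) = 1/(-180 + 5*k))
(479 + 30238) + L(-136, g(13, -5)) = (479 + 30238) + 1/(5*(-36 - 136)) = 30717 + (⅕)/(-172) = 30717 + (⅕)*(-1/172) = 30717 - 1/860 = 26416619/860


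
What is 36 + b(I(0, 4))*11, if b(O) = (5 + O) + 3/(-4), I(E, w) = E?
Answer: 331/4 ≈ 82.750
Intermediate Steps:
b(O) = 17/4 + O (b(O) = (5 + O) + 3*(-¼) = (5 + O) - ¾ = 17/4 + O)
36 + b(I(0, 4))*11 = 36 + (17/4 + 0)*11 = 36 + (17/4)*11 = 36 + 187/4 = 331/4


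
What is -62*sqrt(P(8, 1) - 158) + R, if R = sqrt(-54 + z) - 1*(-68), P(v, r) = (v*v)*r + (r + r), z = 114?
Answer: 68 + 2*sqrt(15) - 124*I*sqrt(23) ≈ 75.746 - 594.68*I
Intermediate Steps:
P(v, r) = 2*r + r*v**2 (P(v, r) = v**2*r + 2*r = r*v**2 + 2*r = 2*r + r*v**2)
R = 68 + 2*sqrt(15) (R = sqrt(-54 + 114) - 1*(-68) = sqrt(60) + 68 = 2*sqrt(15) + 68 = 68 + 2*sqrt(15) ≈ 75.746)
-62*sqrt(P(8, 1) - 158) + R = -62*sqrt(1*(2 + 8**2) - 158) + (68 + 2*sqrt(15)) = -62*sqrt(1*(2 + 64) - 158) + (68 + 2*sqrt(15)) = -62*sqrt(1*66 - 158) + (68 + 2*sqrt(15)) = -62*sqrt(66 - 158) + (68 + 2*sqrt(15)) = -124*I*sqrt(23) + (68 + 2*sqrt(15)) = 68 + 2*sqrt(15) - 124*I*sqrt(23)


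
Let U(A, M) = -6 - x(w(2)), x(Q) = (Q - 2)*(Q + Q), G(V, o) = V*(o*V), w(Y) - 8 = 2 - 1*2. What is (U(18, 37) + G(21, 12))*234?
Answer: 1214460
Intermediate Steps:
w(Y) = 8 (w(Y) = 8 + (2 - 1*2) = 8 + (2 - 2) = 8 + 0 = 8)
G(V, o) = o*V**2 (G(V, o) = V*(V*o) = o*V**2)
x(Q) = 2*Q*(-2 + Q) (x(Q) = (-2 + Q)*(2*Q) = 2*Q*(-2 + Q))
U(A, M) = -102 (U(A, M) = -6 - 2*8*(-2 + 8) = -6 - 2*8*6 = -6 - 1*96 = -6 - 96 = -102)
(U(18, 37) + G(21, 12))*234 = (-102 + 12*21**2)*234 = (-102 + 12*441)*234 = (-102 + 5292)*234 = 5190*234 = 1214460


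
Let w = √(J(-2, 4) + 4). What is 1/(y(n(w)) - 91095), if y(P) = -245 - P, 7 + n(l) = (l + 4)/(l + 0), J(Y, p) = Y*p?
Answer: -45667/4170949780 - I/4170949780 ≈ -1.0949e-5 - 2.3975e-10*I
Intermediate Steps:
w = 2*I (w = √(-2*4 + 4) = √(-8 + 4) = √(-4) = 2*I ≈ 2.0*I)
n(l) = -7 + (4 + l)/l (n(l) = -7 + (l + 4)/(l + 0) = -7 + (4 + l)/l)
1/(y(n(w)) - 91095) = 1/((-245 - (-6 + 4/((2*I)))) - 91095) = 1/((-245 - (-6 + 4*(-I/2))) - 91095) = 1/((-245 - (-6 - 2*I)) - 91095) = 1/((-245 + (6 + 2*I)) - 91095) = 1/((-239 + 2*I) - 91095) = 1/(-91334 + 2*I) = (-91334 - 2*I)/8341899560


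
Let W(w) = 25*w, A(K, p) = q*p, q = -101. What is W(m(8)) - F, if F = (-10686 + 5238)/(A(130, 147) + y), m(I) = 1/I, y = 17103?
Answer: 2083/376 ≈ 5.5399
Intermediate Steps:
A(K, p) = -101*p
F = -227/94 (F = (-10686 + 5238)/(-101*147 + 17103) = -5448/(-14847 + 17103) = -5448/2256 = -5448*1/2256 = -227/94 ≈ -2.4149)
W(m(8)) - F = 25/8 - 1*(-227/94) = 25*(⅛) + 227/94 = 25/8 + 227/94 = 2083/376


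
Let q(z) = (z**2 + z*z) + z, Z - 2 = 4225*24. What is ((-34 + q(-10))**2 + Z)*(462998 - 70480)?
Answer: 49354428284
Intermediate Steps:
Z = 101402 (Z = 2 + 4225*24 = 2 + 101400 = 101402)
q(z) = z + 2*z**2 (q(z) = (z**2 + z**2) + z = 2*z**2 + z = z + 2*z**2)
((-34 + q(-10))**2 + Z)*(462998 - 70480) = ((-34 - 10*(1 + 2*(-10)))**2 + 101402)*(462998 - 70480) = ((-34 - 10*(1 - 20))**2 + 101402)*392518 = ((-34 - 10*(-19))**2 + 101402)*392518 = ((-34 + 190)**2 + 101402)*392518 = (156**2 + 101402)*392518 = (24336 + 101402)*392518 = 125738*392518 = 49354428284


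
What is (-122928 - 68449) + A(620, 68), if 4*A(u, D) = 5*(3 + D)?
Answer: -765153/4 ≈ -1.9129e+5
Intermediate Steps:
A(u, D) = 15/4 + 5*D/4 (A(u, D) = (5*(3 + D))/4 = (15 + 5*D)/4 = 15/4 + 5*D/4)
(-122928 - 68449) + A(620, 68) = (-122928 - 68449) + (15/4 + (5/4)*68) = -191377 + (15/4 + 85) = -191377 + 355/4 = -765153/4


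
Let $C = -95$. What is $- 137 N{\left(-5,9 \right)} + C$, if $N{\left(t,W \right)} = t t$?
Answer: $-3520$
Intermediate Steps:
$N{\left(t,W \right)} = t^{2}$
$- 137 N{\left(-5,9 \right)} + C = - 137 \left(-5\right)^{2} - 95 = \left(-137\right) 25 - 95 = -3425 - 95 = -3520$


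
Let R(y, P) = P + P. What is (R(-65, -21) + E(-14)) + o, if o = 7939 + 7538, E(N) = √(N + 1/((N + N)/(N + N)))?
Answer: 15435 + I*√13 ≈ 15435.0 + 3.6056*I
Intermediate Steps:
R(y, P) = 2*P
E(N) = √(1 + N) (E(N) = √(N + 1/((2*N)/((2*N)))) = √(N + 1/((2*N)*(1/(2*N)))) = √(N + 1/1) = √(N + 1) = √(1 + N))
o = 15477
(R(-65, -21) + E(-14)) + o = (2*(-21) + √(1 - 14)) + 15477 = (-42 + √(-13)) + 15477 = (-42 + I*√13) + 15477 = 15435 + I*√13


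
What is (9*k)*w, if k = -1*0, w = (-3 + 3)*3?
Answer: 0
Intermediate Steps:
w = 0 (w = 0*3 = 0)
k = 0
(9*k)*w = (9*0)*0 = 0*0 = 0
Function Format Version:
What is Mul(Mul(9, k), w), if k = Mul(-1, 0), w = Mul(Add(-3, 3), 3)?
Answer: 0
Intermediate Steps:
w = 0 (w = Mul(0, 3) = 0)
k = 0
Mul(Mul(9, k), w) = Mul(Mul(9, 0), 0) = Mul(0, 0) = 0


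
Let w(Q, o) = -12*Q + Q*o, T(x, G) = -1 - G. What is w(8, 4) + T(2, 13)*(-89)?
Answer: 1182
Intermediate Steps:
w(8, 4) + T(2, 13)*(-89) = 8*(-12 + 4) + (-1 - 1*13)*(-89) = 8*(-8) + (-1 - 13)*(-89) = -64 - 14*(-89) = -64 + 1246 = 1182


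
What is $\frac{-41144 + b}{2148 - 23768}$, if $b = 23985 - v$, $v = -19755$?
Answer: $- \frac{649}{5405} \approx -0.12007$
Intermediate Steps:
$b = 43740$ ($b = 23985 - -19755 = 23985 + 19755 = 43740$)
$\frac{-41144 + b}{2148 - 23768} = \frac{-41144 + 43740}{2148 - 23768} = \frac{2596}{-21620} = 2596 \left(- \frac{1}{21620}\right) = - \frac{649}{5405}$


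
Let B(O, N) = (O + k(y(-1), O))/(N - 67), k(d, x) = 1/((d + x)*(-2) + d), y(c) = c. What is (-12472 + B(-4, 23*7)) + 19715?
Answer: 6127543/846 ≈ 7243.0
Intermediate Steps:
k(d, x) = 1/(-d - 2*x) (k(d, x) = 1/((-2*d - 2*x) + d) = 1/(-d - 2*x))
B(O, N) = (O - 1/(-1 + 2*O))/(-67 + N) (B(O, N) = (O - 1/(-1 + 2*O))/(N - 67) = (O - 1/(-1 + 2*O))/(-67 + N))
(-12472 + B(-4, 23*7)) + 19715 = (-12472 + (-1 - 4*(-1 + 2*(-4)))/((-1 + 2*(-4))*(-67 + 23*7))) + 19715 = (-12472 + (-1 - 4*(-1 - 8))/((-1 - 8)*(-67 + 161))) + 19715 = (-12472 + (-1 - 4*(-9))/(-9*94)) + 19715 = (-12472 - 1/9*1/94*(-1 + 36)) + 19715 = (-12472 - 1/9*1/94*35) + 19715 = (-12472 - 35/846) + 19715 = -10551347/846 + 19715 = 6127543/846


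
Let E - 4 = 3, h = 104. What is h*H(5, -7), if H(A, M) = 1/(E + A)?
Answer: 26/3 ≈ 8.6667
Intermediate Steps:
E = 7 (E = 4 + 3 = 7)
H(A, M) = 1/(7 + A)
h*H(5, -7) = 104/(7 + 5) = 104/12 = 104*(1/12) = 26/3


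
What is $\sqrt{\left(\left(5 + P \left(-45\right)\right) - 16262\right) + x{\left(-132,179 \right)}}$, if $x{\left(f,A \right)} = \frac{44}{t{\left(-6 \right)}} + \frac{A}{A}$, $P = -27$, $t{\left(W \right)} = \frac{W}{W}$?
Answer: $i \sqrt{14997} \approx 122.46 i$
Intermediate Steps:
$t{\left(W \right)} = 1$
$x{\left(f,A \right)} = 45$ ($x{\left(f,A \right)} = \frac{44}{1} + \frac{A}{A} = 44 \cdot 1 + 1 = 44 + 1 = 45$)
$\sqrt{\left(\left(5 + P \left(-45\right)\right) - 16262\right) + x{\left(-132,179 \right)}} = \sqrt{\left(\left(5 - -1215\right) - 16262\right) + 45} = \sqrt{\left(\left(5 + 1215\right) - 16262\right) + 45} = \sqrt{\left(1220 - 16262\right) + 45} = \sqrt{-15042 + 45} = \sqrt{-14997} = i \sqrt{14997}$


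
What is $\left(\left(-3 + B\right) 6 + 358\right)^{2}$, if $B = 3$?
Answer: $128164$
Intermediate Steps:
$\left(\left(-3 + B\right) 6 + 358\right)^{2} = \left(\left(-3 + 3\right) 6 + 358\right)^{2} = \left(0 \cdot 6 + 358\right)^{2} = \left(0 + 358\right)^{2} = 358^{2} = 128164$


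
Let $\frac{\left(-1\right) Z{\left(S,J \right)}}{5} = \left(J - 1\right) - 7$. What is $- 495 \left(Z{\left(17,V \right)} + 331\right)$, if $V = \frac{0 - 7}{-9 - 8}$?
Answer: $- \frac{3104640}{17} \approx -1.8263 \cdot 10^{5}$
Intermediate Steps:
$V = \frac{7}{17}$ ($V = - \frac{7}{-17} = \left(-7\right) \left(- \frac{1}{17}\right) = \frac{7}{17} \approx 0.41176$)
$Z{\left(S,J \right)} = 40 - 5 J$ ($Z{\left(S,J \right)} = - 5 \left(\left(J - 1\right) - 7\right) = - 5 \left(\left(-1 + J\right) - 7\right) = - 5 \left(-8 + J\right) = 40 - 5 J$)
$- 495 \left(Z{\left(17,V \right)} + 331\right) = - 495 \left(\left(40 - \frac{35}{17}\right) + 331\right) = - 495 \left(\frac{645}{17} + 331\right) = \left(-495\right) \frac{6272}{17} = - \frac{3104640}{17}$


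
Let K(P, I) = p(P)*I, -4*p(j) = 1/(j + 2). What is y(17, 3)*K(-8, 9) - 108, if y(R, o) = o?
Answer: -855/8 ≈ -106.88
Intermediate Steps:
p(j) = -1/(4*(2 + j)) (p(j) = -1/(4*(j + 2)) = -1/(4*(2 + j)))
K(P, I) = -I/(8 + 4*P) (K(P, I) = (-1/(8 + 4*P))*I = -I/(8 + 4*P))
y(17, 3)*K(-8, 9) - 108 = 3*(-1*9/(8 + 4*(-8))) - 108 = 3*(-1*9/(8 - 32)) - 108 = 3*(-1*9/(-24)) - 108 = 3*(-1*9*(-1/24)) - 108 = 3*(3/8) - 108 = 9/8 - 108 = -855/8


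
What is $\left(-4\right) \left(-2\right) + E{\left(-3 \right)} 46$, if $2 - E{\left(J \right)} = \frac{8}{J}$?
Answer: $\frac{668}{3} \approx 222.67$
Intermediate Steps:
$E{\left(J \right)} = 2 - \frac{8}{J}$
$\left(-4\right) \left(-2\right) + E{\left(-3 \right)} 46 = \left(-4\right) \left(-2\right) + \left(2 - \frac{8}{-3}\right) 46 = 8 + \left(2 - - \frac{8}{3}\right) 46 = 8 + \left(2 + \frac{8}{3}\right) 46 = 8 + \frac{14}{3} \cdot 46 = 8 + \frac{644}{3} = \frac{668}{3}$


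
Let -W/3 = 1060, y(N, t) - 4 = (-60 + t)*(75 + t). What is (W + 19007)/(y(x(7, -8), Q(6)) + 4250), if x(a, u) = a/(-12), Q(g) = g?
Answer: -15827/120 ≈ -131.89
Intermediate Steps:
x(a, u) = -a/12 (x(a, u) = a*(-1/12) = -a/12)
y(N, t) = 4 + (-60 + t)*(75 + t)
W = -3180 (W = -3*1060 = -3180)
(W + 19007)/(y(x(7, -8), Q(6)) + 4250) = (-3180 + 19007)/((-4496 + 6² + 15*6) + 4250) = 15827/((-4496 + 36 + 90) + 4250) = 15827/(-4370 + 4250) = 15827/(-120) = 15827*(-1/120) = -15827/120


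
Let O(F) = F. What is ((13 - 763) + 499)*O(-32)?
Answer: 8032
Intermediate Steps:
((13 - 763) + 499)*O(-32) = ((13 - 763) + 499)*(-32) = (-750 + 499)*(-32) = -251*(-32) = 8032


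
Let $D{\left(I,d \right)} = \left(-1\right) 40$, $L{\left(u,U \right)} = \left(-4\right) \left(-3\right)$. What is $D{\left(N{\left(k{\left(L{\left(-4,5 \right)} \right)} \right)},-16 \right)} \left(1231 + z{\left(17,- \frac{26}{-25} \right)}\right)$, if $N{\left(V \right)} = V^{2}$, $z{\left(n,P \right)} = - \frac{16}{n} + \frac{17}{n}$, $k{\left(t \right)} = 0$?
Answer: $- \frac{837120}{17} \approx -49242.0$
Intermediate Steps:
$L{\left(u,U \right)} = 12$
$z{\left(n,P \right)} = \frac{1}{n}$
$D{\left(I,d \right)} = -40$
$D{\left(N{\left(k{\left(L{\left(-4,5 \right)} \right)} \right)},-16 \right)} \left(1231 + z{\left(17,- \frac{26}{-25} \right)}\right) = - 40 \left(1231 + \frac{1}{17}\right) = \left(-40\right) \frac{20928}{17} = - \frac{837120}{17}$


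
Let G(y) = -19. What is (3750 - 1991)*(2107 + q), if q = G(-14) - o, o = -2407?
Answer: 7906705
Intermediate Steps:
q = 2388 (q = -19 - 1*(-2407) = -19 + 2407 = 2388)
(3750 - 1991)*(2107 + q) = (3750 - 1991)*(2107 + 2388) = 1759*4495 = 7906705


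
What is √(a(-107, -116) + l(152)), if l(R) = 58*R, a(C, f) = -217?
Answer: √8599 ≈ 92.731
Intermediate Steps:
√(a(-107, -116) + l(152)) = √(-217 + 58*152) = √(-217 + 8816) = √8599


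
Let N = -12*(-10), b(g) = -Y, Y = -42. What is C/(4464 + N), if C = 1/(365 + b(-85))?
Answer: 1/1865688 ≈ 5.3600e-7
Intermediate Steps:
b(g) = 42 (b(g) = -1*(-42) = 42)
N = 120
C = 1/407 (C = 1/(365 + 42) = 1/407 ≈ 0.0024570)
C/(4464 + N) = 1/(407*(4464 + 120)) = (1/407)/4584 = (1/407)*(1/4584) = 1/1865688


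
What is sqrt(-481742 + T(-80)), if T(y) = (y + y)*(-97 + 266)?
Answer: I*sqrt(508782) ≈ 713.29*I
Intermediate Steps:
T(y) = 338*y (T(y) = (2*y)*169 = 338*y)
sqrt(-481742 + T(-80)) = sqrt(-481742 + 338*(-80)) = sqrt(-481742 - 27040) = sqrt(-508782) = I*sqrt(508782)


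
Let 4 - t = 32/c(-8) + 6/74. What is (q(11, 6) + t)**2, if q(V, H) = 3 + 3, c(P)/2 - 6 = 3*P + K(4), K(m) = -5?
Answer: 81595089/724201 ≈ 112.67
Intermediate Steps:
c(P) = 2 + 6*P (c(P) = 12 + 2*(3*P - 5) = 12 + 2*(-5 + 3*P) = 12 + (-10 + 6*P) = 2 + 6*P)
q(V, H) = 6
t = 3927/851 (t = 4 - (32/(2 + 6*(-8)) + 6/74) = 4 - (32/(2 - 48) + 6*(1/74)) = 4 - (32/(-46) + 3/37) = 4 - (32*(-1/46) + 3/37) = 4 - (-16/23 + 3/37) = 4 - 1*(-523/851) = 4 + 523/851 = 3927/851 ≈ 4.6146)
(q(11, 6) + t)**2 = (6 + 3927/851)**2 = (9033/851)**2 = 81595089/724201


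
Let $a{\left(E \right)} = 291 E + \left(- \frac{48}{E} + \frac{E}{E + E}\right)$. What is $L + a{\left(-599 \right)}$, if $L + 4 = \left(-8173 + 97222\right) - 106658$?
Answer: $- \frac{229921861}{1198} \approx -1.9192 \cdot 10^{5}$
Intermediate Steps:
$a{\left(E \right)} = \frac{1}{2} - \frac{48}{E} + 291 E$ ($a{\left(E \right)} = 291 E + \left(- \frac{48}{E} + \frac{E}{2 E}\right) = 291 E + \left(- \frac{48}{E} + E \frac{1}{2 E}\right) = 291 E + \left(- \frac{48}{E} + \frac{1}{2}\right) = 291 E + \left(\frac{1}{2} - \frac{48}{E}\right) = \frac{1}{2} - \frac{48}{E} + 291 E$)
$L = -17613$ ($L = -4 + \left(\left(-8173 + 97222\right) - 106658\right) = -4 + \left(89049 - 106658\right) = -4 - 17609 = -17613$)
$L + a{\left(-599 \right)} = -17613 + \left(\frac{1}{2} - \frac{48}{-599} + 291 \left(-599\right)\right) = -17613 - \frac{208821487}{1198} = - \frac{229921861}{1198}$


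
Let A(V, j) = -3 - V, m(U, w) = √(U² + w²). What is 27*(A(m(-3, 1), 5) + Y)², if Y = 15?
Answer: 4158 - 648*√10 ≈ 2108.8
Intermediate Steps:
27*(A(m(-3, 1), 5) + Y)² = 27*((-3 - √((-3)² + 1²)) + 15)² = 27*((-3 - √(9 + 1)) + 15)² = 27*((-3 - √10) + 15)² = 27*(12 - √10)²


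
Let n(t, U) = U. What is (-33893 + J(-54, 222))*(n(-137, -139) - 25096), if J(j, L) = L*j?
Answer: 1157807035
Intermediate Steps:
(-33893 + J(-54, 222))*(n(-137, -139) - 25096) = (-33893 + 222*(-54))*(-139 - 25096) = (-33893 - 11988)*(-25235) = -45881*(-25235) = 1157807035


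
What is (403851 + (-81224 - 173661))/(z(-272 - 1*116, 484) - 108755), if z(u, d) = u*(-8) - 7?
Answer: -74483/52829 ≈ -1.4099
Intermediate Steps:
z(u, d) = -7 - 8*u (z(u, d) = -8*u - 7 = -7 - 8*u)
(403851 + (-81224 - 173661))/(z(-272 - 1*116, 484) - 108755) = (403851 + (-81224 - 173661))/((-7 - 8*(-272 - 1*116)) - 108755) = (403851 - 254885)/((-7 - 8*(-272 - 116)) - 108755) = 148966/((-7 - 8*(-388)) - 108755) = 148966/((-7 + 3104) - 108755) = 148966/(3097 - 108755) = 148966/(-105658) = 148966*(-1/105658) = -74483/52829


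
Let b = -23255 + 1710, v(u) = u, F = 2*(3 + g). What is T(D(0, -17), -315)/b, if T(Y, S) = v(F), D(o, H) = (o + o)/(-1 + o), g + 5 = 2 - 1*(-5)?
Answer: -2/4309 ≈ -0.00046414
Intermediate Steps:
g = 2 (g = -5 + (2 - 1*(-5)) = -5 + (2 + 5) = -5 + 7 = 2)
D(o, H) = 2*o/(-1 + o) (D(o, H) = (2*o)/(-1 + o) = 2*o/(-1 + o))
F = 10 (F = 2*(3 + 2) = 2*5 = 10)
T(Y, S) = 10
b = -21545
T(D(0, -17), -315)/b = 10/(-21545) = 10*(-1/21545) = -2/4309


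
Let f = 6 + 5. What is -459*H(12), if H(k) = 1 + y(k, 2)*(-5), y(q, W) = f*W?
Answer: 50031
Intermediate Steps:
f = 11
y(q, W) = 11*W
H(k) = -109 (H(k) = 1 + (11*2)*(-5) = 1 + 22*(-5) = 1 - 110 = -109)
-459*H(12) = -459*(-109) = 50031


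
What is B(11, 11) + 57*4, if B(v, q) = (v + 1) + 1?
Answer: 241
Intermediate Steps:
B(v, q) = 2 + v (B(v, q) = (1 + v) + 1 = 2 + v)
B(11, 11) + 57*4 = (2 + 11) + 57*4 = 13 + 228 = 241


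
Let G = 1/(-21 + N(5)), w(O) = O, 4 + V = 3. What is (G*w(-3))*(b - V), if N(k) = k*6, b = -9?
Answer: 8/3 ≈ 2.6667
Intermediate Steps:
V = -1 (V = -4 + 3 = -1)
N(k) = 6*k
G = ⅑ (G = 1/(-21 + 6*5) = 1/(-21 + 30) = 1/9 = ⅑ ≈ 0.11111)
(G*w(-3))*(b - V) = ((⅑)*(-3))*(-9 - 1*(-1)) = -(-9 + 1)/3 = -⅓*(-8) = 8/3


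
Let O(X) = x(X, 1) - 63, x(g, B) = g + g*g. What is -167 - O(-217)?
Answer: -46976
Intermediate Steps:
x(g, B) = g + g**2
O(X) = -63 + X*(1 + X) (O(X) = X*(1 + X) - 63 = -63 + X*(1 + X))
-167 - O(-217) = -167 - (-63 - 217*(1 - 217)) = -167 - (-63 - 217*(-216)) = -167 - (-63 + 46872) = -167 - 1*46809 = -167 - 46809 = -46976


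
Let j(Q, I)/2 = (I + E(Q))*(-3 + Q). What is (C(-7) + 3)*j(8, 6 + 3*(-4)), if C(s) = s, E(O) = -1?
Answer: 280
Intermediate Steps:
j(Q, I) = 2*(-1 + I)*(-3 + Q) (j(Q, I) = 2*((I - 1)*(-3 + Q)) = 2*((-1 + I)*(-3 + Q)) = 2*(-1 + I)*(-3 + Q))
(C(-7) + 3)*j(8, 6 + 3*(-4)) = (-7 + 3)*(6 - 6*(6 + 3*(-4)) - 2*8 + 2*(6 + 3*(-4))*8) = -4*(6 - 6*(6 - 12) - 16 + 2*(6 - 12)*8) = -4*(6 - 6*(-6) - 16 + 2*(-6)*8) = -4*(6 + 36 - 16 - 96) = -4*(-70) = 280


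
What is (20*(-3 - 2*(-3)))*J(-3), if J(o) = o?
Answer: -180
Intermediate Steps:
(20*(-3 - 2*(-3)))*J(-3) = (20*(-3 - 2*(-3)))*(-3) = (20*(-3 + 6))*(-3) = (20*3)*(-3) = 60*(-3) = -180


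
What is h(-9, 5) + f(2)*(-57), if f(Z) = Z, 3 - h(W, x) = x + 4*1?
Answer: -120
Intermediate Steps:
h(W, x) = -1 - x (h(W, x) = 3 - (x + 4*1) = 3 - (x + 4) = 3 - (4 + x) = 3 + (-4 - x) = -1 - x)
h(-9, 5) + f(2)*(-57) = (-1 - 1*5) + 2*(-57) = (-1 - 5) - 114 = -6 - 114 = -120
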